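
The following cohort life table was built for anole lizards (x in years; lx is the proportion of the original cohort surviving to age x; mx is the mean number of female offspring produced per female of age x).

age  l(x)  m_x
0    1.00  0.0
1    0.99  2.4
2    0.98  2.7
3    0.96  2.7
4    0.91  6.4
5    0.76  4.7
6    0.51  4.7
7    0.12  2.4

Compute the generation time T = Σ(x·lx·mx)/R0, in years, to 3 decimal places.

3.706

lx·mx: 0, 2.376, 2.646, 2.592, 5.824, 3.572, 2.397, 0.288 → R0 = 19.695
x·lx·mx: 0, 2.376, 5.292, 7.776, 23.296, 17.86, 14.382, 2.016 → Σ = 72.998
T = 72.998 / 19.695 = 3.706423… → 3.706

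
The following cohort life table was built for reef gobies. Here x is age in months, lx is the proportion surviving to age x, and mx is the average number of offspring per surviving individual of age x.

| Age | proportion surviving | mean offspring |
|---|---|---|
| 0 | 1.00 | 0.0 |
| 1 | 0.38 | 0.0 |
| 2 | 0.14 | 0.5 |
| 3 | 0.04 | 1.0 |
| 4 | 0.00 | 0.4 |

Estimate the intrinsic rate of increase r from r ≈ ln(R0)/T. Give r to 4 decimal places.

R0 = Σ lx·mx = 0 + 0 + 0.07 + 0.04 + 0 = 0.11
Σ x·lx·mx = 0.26; T = 0.26/0.11 = 2.36364…
r ≈ ln(R0)/T = ln(0.11)/2.36364… = -0.933847… → -0.9338

-0.9338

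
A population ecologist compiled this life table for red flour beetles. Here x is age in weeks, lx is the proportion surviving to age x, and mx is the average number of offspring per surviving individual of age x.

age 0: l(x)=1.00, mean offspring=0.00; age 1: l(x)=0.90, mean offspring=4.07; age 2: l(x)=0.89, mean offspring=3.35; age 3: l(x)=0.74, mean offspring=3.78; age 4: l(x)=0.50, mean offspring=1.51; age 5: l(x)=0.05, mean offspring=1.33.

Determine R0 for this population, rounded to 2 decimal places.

lx·mx by age: 0, 3.663, 2.9815, 2.7972, 0.755, 0.0665
R0 = Σ lx·mx = 10.2632 → 10.26

10.26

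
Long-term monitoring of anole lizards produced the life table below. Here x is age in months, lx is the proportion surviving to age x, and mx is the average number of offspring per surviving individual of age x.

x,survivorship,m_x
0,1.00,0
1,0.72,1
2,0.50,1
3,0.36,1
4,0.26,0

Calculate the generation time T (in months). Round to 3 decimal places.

1.772

lx·mx: 0, 0.72, 0.5, 0.36, 0 → R0 = 1.58
x·lx·mx: 0, 0.72, 1, 1.08, 0 → Σ = 2.8
T = 2.8 / 1.58 = 1.772152… → 1.772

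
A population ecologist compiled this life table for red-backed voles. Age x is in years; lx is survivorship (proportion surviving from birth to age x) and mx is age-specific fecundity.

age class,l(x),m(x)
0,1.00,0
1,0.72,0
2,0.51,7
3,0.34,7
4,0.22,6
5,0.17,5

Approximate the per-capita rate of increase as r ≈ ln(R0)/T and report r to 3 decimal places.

R0 = Σ lx·mx = 0 + 0 + 3.57 + 2.38 + 1.32 + 0.85 = 8.12
Σ x·lx·mx = 23.81; T = 23.81/8.12 = 2.93227…
r ≈ ln(R0)/T = ln(8.12)/2.93227… = 0.71424… → 0.714

0.714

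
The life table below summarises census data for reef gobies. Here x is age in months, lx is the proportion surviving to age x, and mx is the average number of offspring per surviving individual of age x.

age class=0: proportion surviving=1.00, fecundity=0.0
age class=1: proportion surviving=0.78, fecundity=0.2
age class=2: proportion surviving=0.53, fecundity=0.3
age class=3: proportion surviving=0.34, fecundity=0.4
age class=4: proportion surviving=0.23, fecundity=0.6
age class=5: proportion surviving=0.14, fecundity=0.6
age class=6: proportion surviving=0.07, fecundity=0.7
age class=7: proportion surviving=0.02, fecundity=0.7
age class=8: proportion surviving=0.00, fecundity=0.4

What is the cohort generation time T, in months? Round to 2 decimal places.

lx·mx: 0, 0.156, 0.159, 0.136, 0.138, 0.084, 0.049, 0.014, 0 → R0 = 0.736
x·lx·mx: 0, 0.156, 0.318, 0.408, 0.552, 0.42, 0.294, 0.098, 0 → Σ = 2.246
T = 2.246 / 0.736 = 3.05163… → 3.05

3.05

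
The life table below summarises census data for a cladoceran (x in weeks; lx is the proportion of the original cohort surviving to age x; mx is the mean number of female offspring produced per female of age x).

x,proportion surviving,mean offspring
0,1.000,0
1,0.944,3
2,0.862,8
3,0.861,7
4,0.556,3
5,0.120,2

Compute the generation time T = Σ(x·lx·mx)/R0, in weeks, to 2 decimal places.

lx·mx: 0, 2.832, 6.896, 6.027, 1.668, 0.24 → R0 = 17.663
x·lx·mx: 0, 2.832, 13.792, 18.081, 6.672, 1.2 → Σ = 42.577
T = 42.577 / 17.663 = 2.410519… → 2.41

2.41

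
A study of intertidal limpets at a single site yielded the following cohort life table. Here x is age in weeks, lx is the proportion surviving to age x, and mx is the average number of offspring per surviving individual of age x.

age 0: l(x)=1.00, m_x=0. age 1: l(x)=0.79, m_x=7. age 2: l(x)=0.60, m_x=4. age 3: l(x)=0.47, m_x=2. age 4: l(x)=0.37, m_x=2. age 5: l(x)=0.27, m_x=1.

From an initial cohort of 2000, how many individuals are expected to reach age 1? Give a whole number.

1580

Expected survivors = N0 · l_1 = 2000 × 0.79 = 1580 → 1580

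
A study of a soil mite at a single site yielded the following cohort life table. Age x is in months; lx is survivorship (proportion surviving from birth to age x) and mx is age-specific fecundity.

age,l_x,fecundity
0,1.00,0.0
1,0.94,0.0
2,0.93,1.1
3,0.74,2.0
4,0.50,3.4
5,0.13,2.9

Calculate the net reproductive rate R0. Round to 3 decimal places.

4.580

lx·mx by age: 0, 0, 1.023, 1.48, 1.7, 0.377
R0 = Σ lx·mx = 4.58 → 4.580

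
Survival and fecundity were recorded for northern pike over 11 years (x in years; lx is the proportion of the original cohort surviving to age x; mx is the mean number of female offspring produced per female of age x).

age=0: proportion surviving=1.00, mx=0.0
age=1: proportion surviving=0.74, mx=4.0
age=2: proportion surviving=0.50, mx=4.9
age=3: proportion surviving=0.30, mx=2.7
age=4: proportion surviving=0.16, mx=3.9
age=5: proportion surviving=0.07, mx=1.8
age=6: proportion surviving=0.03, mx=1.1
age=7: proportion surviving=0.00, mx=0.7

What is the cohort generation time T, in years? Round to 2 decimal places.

lx·mx: 0, 2.96, 2.45, 0.81, 0.624, 0.126, 0.033, 0 → R0 = 7.003
x·lx·mx: 0, 2.96, 4.9, 2.43, 2.496, 0.63, 0.198, 0 → Σ = 13.614
T = 13.614 / 7.003 = 1.944024… → 1.94

1.94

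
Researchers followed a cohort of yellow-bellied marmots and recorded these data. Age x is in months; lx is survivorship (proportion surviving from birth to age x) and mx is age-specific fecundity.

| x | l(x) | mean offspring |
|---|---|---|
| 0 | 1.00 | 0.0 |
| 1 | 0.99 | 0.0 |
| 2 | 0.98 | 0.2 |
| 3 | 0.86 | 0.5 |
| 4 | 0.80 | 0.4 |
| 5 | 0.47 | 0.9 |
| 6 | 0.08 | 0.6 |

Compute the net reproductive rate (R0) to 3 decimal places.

1.417

lx·mx by age: 0, 0, 0.196, 0.43, 0.32, 0.423, 0.048
R0 = Σ lx·mx = 1.417 → 1.417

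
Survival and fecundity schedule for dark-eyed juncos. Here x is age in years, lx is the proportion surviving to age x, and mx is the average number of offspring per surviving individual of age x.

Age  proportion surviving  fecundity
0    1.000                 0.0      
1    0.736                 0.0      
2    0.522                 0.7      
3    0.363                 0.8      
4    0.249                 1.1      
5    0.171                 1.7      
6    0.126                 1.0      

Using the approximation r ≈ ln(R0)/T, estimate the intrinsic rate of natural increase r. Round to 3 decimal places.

0.082

R0 = Σ lx·mx = 0 + 0 + 0.3654 + 0.2904 + 0.2739 + 0.2907 + 0.126 = 1.3464
Σ x·lx·mx = 4.9071; T = 4.9071/1.3464 = 3.64461…
r ≈ ln(R0)/T = ln(1.3464)/3.64461… = 0.08161… → 0.082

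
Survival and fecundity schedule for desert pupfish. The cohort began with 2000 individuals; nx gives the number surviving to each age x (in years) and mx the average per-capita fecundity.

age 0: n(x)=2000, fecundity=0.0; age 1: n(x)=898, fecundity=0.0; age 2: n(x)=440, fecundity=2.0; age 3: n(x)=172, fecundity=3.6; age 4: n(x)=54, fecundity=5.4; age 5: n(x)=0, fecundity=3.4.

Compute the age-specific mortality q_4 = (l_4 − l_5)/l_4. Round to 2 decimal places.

lx = nx/n0 = nx/2000: 1, 0.449, 0.22, 0.086, 0.027, 0
q_4 = (l_4 − l_5) / l_4 = (0.027 − 0) / 0.027
     = 0.027 / 0.027 = 1 → 1.00

1.00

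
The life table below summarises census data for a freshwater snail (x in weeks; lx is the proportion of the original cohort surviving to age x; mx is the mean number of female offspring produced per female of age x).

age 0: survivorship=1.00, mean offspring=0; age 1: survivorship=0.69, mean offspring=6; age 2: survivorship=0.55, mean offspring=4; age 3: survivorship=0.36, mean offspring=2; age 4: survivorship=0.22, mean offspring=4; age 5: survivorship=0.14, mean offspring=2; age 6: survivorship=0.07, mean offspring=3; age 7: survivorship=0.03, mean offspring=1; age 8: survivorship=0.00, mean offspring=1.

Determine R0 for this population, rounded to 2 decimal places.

lx·mx by age: 0, 4.14, 2.2, 0.72, 0.88, 0.28, 0.21, 0.03, 0
R0 = Σ lx·mx = 8.46 → 8.46

8.46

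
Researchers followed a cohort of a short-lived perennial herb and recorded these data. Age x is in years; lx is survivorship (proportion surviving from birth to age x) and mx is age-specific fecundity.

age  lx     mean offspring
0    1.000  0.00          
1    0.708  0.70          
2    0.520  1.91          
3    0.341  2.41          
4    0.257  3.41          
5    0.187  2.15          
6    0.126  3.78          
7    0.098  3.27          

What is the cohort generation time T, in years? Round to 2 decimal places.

3.55

lx·mx: 0, 0.4956, 0.9932, 0.82181, 0.87637, 0.40205, 0.47628, 0.32046 → R0 = 4.38577
x·lx·mx: 0, 0.4956, 1.9864, 2.46543, 3.50548, 2.01025, 2.85768, 2.24322 → Σ = 15.56406
T = 15.56406 / 4.38577 = 3.548763… → 3.55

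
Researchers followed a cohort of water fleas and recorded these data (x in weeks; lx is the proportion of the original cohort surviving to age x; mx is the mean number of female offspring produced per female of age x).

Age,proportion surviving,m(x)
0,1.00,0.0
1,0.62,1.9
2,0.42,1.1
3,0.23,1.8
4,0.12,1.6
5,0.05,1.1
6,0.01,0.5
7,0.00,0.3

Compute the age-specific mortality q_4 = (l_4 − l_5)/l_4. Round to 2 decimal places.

q_4 = (l_4 − l_5) / l_4 = (0.12 − 0.05) / 0.12
     = 0.07 / 0.12 = 0.583333… → 0.58

0.58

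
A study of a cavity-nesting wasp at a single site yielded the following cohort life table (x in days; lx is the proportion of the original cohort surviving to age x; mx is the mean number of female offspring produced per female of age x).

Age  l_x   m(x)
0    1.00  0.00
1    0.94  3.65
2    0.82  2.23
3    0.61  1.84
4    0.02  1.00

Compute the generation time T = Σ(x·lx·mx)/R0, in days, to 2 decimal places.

lx·mx: 0, 3.431, 1.8286, 1.1224, 0.02 → R0 = 6.402
x·lx·mx: 0, 3.431, 3.6572, 3.3672, 0.08 → Σ = 10.5354
T = 10.5354 / 6.402 = 1.645642… → 1.65

1.65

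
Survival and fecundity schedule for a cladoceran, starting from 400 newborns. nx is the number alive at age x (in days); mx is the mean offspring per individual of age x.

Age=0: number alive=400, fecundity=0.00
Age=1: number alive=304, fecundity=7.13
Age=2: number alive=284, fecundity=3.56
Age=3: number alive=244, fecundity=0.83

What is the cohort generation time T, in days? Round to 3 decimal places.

1.419

lx = nx/n0 = nx/400: 1, 0.76, 0.71, 0.61
lx·mx: 0, 5.4188, 2.5276, 0.5063 → R0 = 8.4527
x·lx·mx: 0, 5.4188, 5.0552, 1.5189 → Σ = 11.9929
T = 11.9929 / 8.4527 = 1.418825… → 1.419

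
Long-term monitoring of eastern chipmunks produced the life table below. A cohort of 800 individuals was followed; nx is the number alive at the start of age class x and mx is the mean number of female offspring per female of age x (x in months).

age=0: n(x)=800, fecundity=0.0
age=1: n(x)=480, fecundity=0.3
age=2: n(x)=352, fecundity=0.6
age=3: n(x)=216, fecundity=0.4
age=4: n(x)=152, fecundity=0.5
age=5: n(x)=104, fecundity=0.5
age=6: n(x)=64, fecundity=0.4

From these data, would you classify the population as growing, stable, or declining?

declining

lx = nx/n0 = nx/800: 1, 0.6, 0.44, 0.27, 0.19, 0.13, 0.08
R0 = Σ lx·mx = 0 + 0.18 + 0.264 + 0.108 + 0.095 + 0.065 + 0.032 = 0.744
R0 < 1, so the population is declining.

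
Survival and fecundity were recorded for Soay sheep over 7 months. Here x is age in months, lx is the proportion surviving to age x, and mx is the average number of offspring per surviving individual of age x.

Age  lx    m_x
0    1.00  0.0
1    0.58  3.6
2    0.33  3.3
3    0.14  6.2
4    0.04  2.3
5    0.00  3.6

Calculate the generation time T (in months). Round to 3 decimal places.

1.750

lx·mx: 0, 2.088, 1.089, 0.868, 0.092, 0 → R0 = 4.137
x·lx·mx: 0, 2.088, 2.178, 2.604, 0.368, 0 → Σ = 7.238
T = 7.238 / 4.137 = 1.749577… → 1.750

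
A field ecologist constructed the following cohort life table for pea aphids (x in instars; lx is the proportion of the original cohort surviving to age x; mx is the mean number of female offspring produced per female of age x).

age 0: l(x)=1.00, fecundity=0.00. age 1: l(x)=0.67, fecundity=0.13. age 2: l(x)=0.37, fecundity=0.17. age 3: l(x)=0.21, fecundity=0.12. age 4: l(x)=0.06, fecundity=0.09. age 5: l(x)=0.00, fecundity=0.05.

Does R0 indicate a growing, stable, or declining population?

declining

R0 = Σ lx·mx = 0 + 0.0871 + 0.0629 + 0.0252 + 0.0054 + 0 = 0.1806
R0 < 1, so the population is declining.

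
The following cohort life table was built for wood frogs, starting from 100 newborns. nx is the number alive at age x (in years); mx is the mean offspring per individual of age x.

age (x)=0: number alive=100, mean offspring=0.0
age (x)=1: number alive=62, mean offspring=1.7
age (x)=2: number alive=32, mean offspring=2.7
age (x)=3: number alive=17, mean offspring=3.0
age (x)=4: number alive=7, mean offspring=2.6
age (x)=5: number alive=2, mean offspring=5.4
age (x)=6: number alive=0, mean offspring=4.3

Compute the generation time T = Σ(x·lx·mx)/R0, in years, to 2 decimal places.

lx = nx/n0 = nx/100: 1, 0.62, 0.32, 0.17, 0.07, 0.02, 0
lx·mx: 0, 1.054, 0.864, 0.51, 0.182, 0.108, 0 → R0 = 2.718
x·lx·mx: 0, 1.054, 1.728, 1.53, 0.728, 0.54, 0 → Σ = 5.58
T = 5.58 / 2.718 = 2.05298… → 2.05

2.05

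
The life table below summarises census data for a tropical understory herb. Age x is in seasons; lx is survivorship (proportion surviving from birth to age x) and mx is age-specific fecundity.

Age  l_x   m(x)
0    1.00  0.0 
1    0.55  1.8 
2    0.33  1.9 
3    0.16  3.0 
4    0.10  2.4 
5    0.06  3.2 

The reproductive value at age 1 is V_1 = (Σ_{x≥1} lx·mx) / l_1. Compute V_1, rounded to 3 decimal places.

lx·mx for x ≥ 1: 0.99, 0.627, 0.48, 0.24, 0.192 → sum = 2.529
V_1 = 2.529 / l_1 = 2.529 / 0.55 = 4.598182… → 4.598

4.598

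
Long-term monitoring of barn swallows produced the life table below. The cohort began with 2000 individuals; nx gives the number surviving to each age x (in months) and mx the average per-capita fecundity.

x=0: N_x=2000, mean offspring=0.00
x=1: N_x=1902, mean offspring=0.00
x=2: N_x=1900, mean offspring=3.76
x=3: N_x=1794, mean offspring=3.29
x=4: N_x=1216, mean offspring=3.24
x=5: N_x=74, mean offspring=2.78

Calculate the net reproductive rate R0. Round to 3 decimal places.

8.596

lx = nx/n0 = nx/2000: 1, 0.951, 0.95, 0.897, 0.608, 0.037
lx·mx by age: 0, 0, 3.572, 2.95113, 1.96992, 0.10286
R0 = Σ lx·mx = 8.59591 → 8.596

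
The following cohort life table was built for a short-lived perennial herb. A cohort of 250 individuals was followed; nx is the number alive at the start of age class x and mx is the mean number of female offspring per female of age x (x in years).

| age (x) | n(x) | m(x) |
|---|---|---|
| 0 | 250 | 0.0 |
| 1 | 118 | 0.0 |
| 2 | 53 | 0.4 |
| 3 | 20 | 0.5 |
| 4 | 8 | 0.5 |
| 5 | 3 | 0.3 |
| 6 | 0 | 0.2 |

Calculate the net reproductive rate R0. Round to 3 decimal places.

0.144

lx = nx/n0 = nx/250: 1, 0.472, 0.212, 0.08, 0.032, 0.012, 0
lx·mx by age: 0, 0, 0.0848, 0.04, 0.016, 0.0036, 0
R0 = Σ lx·mx = 0.1444 → 0.144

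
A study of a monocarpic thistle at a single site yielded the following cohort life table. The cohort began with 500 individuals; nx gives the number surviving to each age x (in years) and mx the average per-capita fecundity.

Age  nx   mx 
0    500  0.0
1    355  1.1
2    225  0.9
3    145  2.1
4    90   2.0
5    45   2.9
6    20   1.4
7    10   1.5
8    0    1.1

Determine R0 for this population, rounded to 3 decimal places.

2.502

lx = nx/n0 = nx/500: 1, 0.71, 0.45, 0.29, 0.18, 0.09, 0.04, 0.02, 0
lx·mx by age: 0, 0.781, 0.405, 0.609, 0.36, 0.261, 0.056, 0.03, 0
R0 = Σ lx·mx = 2.502 → 2.502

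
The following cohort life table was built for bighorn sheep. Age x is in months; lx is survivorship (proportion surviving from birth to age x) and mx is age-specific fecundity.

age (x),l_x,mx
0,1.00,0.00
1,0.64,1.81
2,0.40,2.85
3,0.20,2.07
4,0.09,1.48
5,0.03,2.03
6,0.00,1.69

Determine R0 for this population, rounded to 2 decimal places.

2.91

lx·mx by age: 0, 1.1584, 1.14, 0.414, 0.1332, 0.0609, 0
R0 = Σ lx·mx = 2.9065 → 2.91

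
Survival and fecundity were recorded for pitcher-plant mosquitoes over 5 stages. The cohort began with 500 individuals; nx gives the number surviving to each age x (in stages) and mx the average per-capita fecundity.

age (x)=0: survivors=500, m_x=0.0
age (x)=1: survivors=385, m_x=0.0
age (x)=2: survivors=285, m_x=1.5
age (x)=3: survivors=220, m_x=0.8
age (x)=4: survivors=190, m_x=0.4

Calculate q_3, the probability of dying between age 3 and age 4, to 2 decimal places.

0.14

lx = nx/n0 = nx/500: 1, 0.77, 0.57, 0.44, 0.38
q_3 = (l_3 − l_4) / l_3 = (0.44 − 0.38) / 0.44
     = 0.06 / 0.44 = 0.136364… → 0.14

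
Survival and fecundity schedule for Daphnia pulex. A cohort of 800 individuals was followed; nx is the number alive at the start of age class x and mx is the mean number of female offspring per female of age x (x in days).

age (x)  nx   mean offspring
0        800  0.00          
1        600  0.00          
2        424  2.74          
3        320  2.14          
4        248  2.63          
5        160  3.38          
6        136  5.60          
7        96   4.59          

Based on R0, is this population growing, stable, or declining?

growing

lx = nx/n0 = nx/800: 1, 0.75, 0.53, 0.4, 0.31, 0.2, 0.17, 0.12
R0 = Σ lx·mx = 0 + 0 + 1.4522 + 0.856 + 0.8153 + 0.676 + 0.952 + 0.5508 = 5.3023
R0 > 1, so the population is growing.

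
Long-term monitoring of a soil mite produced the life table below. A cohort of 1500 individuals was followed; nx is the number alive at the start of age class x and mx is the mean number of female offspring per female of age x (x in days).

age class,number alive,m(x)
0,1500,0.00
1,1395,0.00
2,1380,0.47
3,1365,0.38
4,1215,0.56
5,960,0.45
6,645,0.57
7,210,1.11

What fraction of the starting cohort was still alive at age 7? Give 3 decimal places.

l_7 = n_7/n_0 = 210/1500 = 0.14 → 0.140

0.140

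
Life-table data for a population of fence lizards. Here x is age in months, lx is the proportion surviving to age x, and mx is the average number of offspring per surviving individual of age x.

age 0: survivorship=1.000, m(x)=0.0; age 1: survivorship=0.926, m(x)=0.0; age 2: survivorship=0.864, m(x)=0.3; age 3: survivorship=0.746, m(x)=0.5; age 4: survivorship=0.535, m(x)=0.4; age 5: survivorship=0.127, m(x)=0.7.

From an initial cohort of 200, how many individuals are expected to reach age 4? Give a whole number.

Expected survivors = N0 · l_4 = 200 × 0.535 = 107 → 107

107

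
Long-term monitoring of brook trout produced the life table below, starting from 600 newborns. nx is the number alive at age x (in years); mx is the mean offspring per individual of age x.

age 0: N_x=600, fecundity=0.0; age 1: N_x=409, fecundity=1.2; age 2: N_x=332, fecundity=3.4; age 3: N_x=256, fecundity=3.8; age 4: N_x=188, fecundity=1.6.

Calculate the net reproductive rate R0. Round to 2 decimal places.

lx = nx/n0 = nx/600: 1, 0.68167…, 0.55333…, 0.42667…, 0.31333…
lx·mx by age: 0, 0.818…, 1.881333…, 1.621333…, 0.501333…
R0 = Σ lx·mx = 4.822… → 4.82

4.82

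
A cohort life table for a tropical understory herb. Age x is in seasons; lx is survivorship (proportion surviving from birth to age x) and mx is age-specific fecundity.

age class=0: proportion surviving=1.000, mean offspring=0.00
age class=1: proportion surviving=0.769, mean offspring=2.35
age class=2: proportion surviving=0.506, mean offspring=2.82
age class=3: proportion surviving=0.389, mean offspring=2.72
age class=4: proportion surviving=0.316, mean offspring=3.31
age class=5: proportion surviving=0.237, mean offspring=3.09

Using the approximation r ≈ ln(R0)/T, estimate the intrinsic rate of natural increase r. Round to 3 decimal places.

0.698

R0 = Σ lx·mx = 0 + 1.80715 + 1.42692 + 1.05808 + 1.04596 + 0.73233 = 6.07044
Σ x·lx·mx = 15.68072; T = 15.68072/6.07044 = 2.58313…
r ≈ ln(R0)/T = ln(6.07044)/2.58313… = 0.69816… → 0.698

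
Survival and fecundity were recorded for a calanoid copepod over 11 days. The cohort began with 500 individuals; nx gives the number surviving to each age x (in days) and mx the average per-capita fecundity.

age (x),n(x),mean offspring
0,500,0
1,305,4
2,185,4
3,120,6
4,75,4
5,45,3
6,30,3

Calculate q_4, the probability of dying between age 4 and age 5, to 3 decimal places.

lx = nx/n0 = nx/500: 1, 0.61, 0.37, 0.24, 0.15, 0.09, 0.06
q_4 = (l_4 − l_5) / l_4 = (0.15 − 0.09) / 0.15
     = 0.06 / 0.15 = 0.4 → 0.400

0.400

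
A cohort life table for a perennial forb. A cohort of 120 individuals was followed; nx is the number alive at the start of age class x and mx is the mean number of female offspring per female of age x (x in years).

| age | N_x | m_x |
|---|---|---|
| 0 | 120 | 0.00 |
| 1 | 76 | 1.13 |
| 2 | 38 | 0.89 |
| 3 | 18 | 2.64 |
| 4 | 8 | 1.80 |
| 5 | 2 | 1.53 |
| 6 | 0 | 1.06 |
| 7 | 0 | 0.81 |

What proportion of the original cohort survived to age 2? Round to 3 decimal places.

l_2 = n_2/n_0 = 38/120 = 0.316667… → 0.317

0.317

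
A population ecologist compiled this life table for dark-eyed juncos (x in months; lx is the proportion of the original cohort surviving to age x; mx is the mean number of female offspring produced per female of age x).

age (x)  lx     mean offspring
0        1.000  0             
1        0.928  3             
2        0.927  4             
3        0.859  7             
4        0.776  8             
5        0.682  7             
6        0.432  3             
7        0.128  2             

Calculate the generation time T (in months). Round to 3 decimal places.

3.455

lx·mx: 0, 2.784, 3.708, 6.013, 6.208, 4.774, 1.296, 0.256 → R0 = 25.039
x·lx·mx: 0, 2.784, 7.416, 18.039, 24.832, 23.87, 7.776, 1.792 → Σ = 86.509
T = 86.509 / 25.039 = 3.45497… → 3.455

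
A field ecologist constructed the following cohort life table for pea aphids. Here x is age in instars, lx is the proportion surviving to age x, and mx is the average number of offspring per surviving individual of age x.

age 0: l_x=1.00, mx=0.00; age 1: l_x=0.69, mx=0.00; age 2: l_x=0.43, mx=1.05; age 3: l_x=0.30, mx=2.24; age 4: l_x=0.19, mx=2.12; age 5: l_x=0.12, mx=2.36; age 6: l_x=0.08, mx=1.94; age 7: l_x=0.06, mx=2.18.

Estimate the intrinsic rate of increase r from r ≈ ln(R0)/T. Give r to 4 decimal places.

R0 = Σ lx·mx = 0 + 0 + 0.4515 + 0.672 + 0.4028 + 0.2832 + 0.1552 + 0.1308 = 2.0955
Σ x·lx·mx = 7.793; T = 7.793/2.0955 = 3.71892…
r ≈ ln(R0)/T = ln(2.0955)/3.71892… = 0.198927… → 0.1989

0.1989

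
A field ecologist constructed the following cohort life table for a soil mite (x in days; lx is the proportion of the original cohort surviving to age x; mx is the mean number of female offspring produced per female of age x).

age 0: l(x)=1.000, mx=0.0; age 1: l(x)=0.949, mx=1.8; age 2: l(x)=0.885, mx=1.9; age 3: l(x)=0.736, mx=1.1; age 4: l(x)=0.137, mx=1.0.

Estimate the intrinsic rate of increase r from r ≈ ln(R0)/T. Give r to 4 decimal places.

R0 = Σ lx·mx = 0 + 1.7082 + 1.6815 + 0.8096 + 0.137 = 4.3363
Σ x·lx·mx = 8.048; T = 8.048/4.3363 = 1.85596…
r ≈ ln(R0)/T = ln(4.3363)/1.85596… = 0.790438… → 0.7904

0.7904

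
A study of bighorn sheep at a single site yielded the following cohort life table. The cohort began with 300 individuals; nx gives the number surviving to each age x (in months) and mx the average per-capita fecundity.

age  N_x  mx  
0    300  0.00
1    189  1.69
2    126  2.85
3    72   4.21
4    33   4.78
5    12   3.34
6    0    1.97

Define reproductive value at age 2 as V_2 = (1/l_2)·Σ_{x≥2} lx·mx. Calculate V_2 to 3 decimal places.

6.826

lx = nx/n0 = nx/300: 1, 0.63, 0.42, 0.24, 0.11, 0.04, 0
lx·mx for x ≥ 2: 1.197, 1.0104, 0.5258, 0.1336, 0 → sum = 2.8668
V_2 = 2.8668 / l_2 = 2.8668 / 0.42 = 6.825714… → 6.826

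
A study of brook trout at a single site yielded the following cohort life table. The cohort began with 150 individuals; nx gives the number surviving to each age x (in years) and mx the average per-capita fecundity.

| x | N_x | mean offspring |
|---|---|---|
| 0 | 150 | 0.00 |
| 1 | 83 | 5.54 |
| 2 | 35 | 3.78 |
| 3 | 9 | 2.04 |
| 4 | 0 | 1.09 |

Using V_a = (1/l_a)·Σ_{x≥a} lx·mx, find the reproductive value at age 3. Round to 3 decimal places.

lx = nx/n0 = nx/150: 1, 0.55333…, 0.23333…, 0.06, 0
lx·mx for x ≥ 3: 0.1224, 0 → sum = 0.1224
V_3 = 0.1224 / l_3 = 0.1224 / 0.06 = 2.04 → 2.040

2.040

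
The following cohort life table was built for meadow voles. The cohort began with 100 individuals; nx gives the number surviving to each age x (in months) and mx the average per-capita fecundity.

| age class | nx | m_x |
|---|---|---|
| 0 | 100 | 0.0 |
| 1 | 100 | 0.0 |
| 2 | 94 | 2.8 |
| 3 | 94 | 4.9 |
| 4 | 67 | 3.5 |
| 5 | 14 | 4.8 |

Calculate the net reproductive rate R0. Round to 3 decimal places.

lx = nx/n0 = nx/100: 1, 1, 0.94, 0.94, 0.67, 0.14
lx·mx by age: 0, 0, 2.632, 4.606, 2.345, 0.672
R0 = Σ lx·mx = 10.255 → 10.255

10.255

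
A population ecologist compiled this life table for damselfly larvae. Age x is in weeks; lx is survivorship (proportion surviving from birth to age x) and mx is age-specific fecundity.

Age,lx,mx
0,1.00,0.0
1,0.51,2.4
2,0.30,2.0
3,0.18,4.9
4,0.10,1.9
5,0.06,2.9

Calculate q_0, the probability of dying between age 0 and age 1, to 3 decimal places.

0.490

q_0 = (l_0 − l_1) / l_0 = (1 − 0.51) / 1
     = 0.49 / 1 = 0.49 → 0.490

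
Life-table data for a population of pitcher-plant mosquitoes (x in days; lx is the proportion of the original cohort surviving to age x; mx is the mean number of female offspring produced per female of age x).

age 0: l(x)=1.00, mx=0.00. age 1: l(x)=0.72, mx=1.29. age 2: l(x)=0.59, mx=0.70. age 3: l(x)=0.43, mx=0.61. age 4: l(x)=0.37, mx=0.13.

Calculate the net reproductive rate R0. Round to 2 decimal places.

lx·mx by age: 0, 0.9288, 0.413, 0.2623, 0.0481
R0 = Σ lx·mx = 1.6522 → 1.65

1.65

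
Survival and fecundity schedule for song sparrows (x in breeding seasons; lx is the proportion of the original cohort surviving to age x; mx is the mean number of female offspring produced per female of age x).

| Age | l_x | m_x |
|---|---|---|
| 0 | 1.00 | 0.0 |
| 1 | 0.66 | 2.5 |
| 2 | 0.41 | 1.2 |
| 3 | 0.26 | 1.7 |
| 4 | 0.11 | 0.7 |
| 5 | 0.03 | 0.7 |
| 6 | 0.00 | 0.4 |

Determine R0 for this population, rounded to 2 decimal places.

2.68

lx·mx by age: 0, 1.65, 0.492, 0.442, 0.077, 0.021, 0
R0 = Σ lx·mx = 2.682 → 2.68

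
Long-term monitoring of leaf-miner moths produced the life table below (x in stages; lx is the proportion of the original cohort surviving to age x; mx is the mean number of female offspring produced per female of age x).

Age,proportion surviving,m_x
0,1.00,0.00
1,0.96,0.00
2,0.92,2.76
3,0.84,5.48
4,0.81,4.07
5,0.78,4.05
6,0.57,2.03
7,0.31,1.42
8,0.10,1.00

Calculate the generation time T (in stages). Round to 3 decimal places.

lx·mx: 0, 0, 2.5392, 4.6032, 3.2967, 3.159, 1.1571, 0.4402, 0.1 → R0 = 15.2954
x·lx·mx: 0, 0, 5.0784, 13.8096, 13.1868, 15.795, 6.9426, 3.0814, 0.8 → Σ = 58.6938
T = 58.6938 / 15.2954 = 3.83735… → 3.837

3.837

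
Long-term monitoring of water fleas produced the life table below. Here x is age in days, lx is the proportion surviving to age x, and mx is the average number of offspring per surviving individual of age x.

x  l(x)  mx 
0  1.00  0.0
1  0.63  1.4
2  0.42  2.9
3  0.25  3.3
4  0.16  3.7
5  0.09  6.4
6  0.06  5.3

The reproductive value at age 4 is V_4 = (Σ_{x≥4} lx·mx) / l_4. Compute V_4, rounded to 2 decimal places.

9.29

lx·mx for x ≥ 4: 0.592, 0.576, 0.318 → sum = 1.486
V_4 = 1.486 / l_4 = 1.486 / 0.16 = 9.2875 → 9.29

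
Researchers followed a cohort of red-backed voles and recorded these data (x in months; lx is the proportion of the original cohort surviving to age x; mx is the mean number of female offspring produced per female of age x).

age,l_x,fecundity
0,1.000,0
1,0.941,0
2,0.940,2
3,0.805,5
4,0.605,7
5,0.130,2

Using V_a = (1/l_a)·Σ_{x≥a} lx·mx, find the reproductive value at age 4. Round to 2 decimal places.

7.43

lx·mx for x ≥ 4: 4.235, 0.26 → sum = 4.495
V_4 = 4.495 / l_4 = 4.495 / 0.605 = 7.429752… → 7.43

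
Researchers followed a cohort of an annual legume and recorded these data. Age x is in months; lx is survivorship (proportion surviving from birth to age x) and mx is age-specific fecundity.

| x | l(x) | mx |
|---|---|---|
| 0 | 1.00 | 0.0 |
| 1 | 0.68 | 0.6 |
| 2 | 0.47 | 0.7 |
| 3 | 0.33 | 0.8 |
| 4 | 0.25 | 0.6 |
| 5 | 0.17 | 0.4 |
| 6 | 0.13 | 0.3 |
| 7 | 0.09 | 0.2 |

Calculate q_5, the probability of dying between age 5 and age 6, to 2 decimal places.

q_5 = (l_5 − l_6) / l_5 = (0.17 − 0.13) / 0.17
     = 0.04 / 0.17 = 0.235294… → 0.24

0.24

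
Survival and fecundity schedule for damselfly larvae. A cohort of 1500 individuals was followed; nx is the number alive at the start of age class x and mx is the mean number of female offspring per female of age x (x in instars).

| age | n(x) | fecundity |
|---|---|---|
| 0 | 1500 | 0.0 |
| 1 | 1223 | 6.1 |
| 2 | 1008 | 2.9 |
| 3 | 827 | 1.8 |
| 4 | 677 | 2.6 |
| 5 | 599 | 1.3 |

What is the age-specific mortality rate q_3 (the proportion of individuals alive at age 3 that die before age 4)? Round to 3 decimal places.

lx = nx/n0 = nx/1500: 1, 0.81533…, 0.672, 0.55133…, 0.45133…, 0.39933…
q_3 = (l_3 − l_4) / l_3 = (0.551333… − 0.451333…) / 0.551333…
     = 0.1… / 0.551333… = 0.181378… → 0.181

0.181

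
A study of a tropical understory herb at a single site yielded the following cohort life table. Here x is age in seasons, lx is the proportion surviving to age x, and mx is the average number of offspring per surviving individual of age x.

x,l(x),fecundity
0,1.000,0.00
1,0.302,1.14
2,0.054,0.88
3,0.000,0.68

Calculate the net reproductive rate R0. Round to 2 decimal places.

0.39

lx·mx by age: 0, 0.34428, 0.04752, 0
R0 = Σ lx·mx = 0.3918 → 0.39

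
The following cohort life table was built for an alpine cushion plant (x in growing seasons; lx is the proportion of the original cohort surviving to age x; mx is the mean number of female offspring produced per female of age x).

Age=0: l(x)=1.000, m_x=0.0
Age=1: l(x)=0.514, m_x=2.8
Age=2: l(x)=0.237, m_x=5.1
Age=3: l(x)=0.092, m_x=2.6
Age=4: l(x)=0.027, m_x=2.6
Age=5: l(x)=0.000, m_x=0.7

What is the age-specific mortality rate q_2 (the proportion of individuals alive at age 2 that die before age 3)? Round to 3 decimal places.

q_2 = (l_2 − l_3) / l_2 = (0.237 − 0.092) / 0.237
     = 0.145 / 0.237 = 0.611814… → 0.612

0.612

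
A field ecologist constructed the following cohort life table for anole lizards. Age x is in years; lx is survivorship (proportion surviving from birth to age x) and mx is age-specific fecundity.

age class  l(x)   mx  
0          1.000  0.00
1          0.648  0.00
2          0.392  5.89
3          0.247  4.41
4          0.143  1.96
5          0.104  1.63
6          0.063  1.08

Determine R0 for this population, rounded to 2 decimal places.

3.92

lx·mx by age: 0, 0, 2.30888, 1.08927, 0.28028, 0.16952, 0.06804
R0 = Σ lx·mx = 3.91599 → 3.92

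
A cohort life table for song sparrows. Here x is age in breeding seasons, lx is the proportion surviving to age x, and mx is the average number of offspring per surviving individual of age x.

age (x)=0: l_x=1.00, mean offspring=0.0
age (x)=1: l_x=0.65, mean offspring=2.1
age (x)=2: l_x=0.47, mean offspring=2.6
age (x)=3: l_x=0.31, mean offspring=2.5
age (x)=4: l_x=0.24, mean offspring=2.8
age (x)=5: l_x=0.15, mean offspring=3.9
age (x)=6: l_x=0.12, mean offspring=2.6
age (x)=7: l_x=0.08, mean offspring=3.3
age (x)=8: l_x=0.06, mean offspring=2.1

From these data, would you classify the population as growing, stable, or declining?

growing

R0 = Σ lx·mx = 0 + 1.365 + 1.222 + 0.775 + 0.672 + 0.585 + 0.312 + 0.264 + 0.126 = 5.321
R0 > 1, so the population is growing.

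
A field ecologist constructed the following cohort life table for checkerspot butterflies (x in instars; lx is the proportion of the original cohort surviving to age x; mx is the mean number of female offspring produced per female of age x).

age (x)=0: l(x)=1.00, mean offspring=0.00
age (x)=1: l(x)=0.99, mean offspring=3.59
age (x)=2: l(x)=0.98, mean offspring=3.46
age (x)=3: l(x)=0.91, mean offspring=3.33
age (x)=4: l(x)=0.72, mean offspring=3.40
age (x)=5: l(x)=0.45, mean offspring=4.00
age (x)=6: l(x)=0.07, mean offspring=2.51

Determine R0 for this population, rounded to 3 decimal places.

14.399

lx·mx by age: 0, 3.5541, 3.3908, 3.0303, 2.448, 1.8, 0.1757
R0 = Σ lx·mx = 14.3989 → 14.399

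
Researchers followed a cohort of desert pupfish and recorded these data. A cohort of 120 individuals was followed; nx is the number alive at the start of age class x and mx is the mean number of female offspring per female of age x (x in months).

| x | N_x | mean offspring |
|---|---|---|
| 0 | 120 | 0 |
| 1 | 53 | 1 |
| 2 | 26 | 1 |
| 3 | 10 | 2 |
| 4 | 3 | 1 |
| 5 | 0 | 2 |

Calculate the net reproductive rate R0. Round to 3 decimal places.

0.850

lx = nx/n0 = nx/120: 1, 0.44167…, 0.21667…, 0.08333…, 0.025, 0
lx·mx by age: 0, 0.441667…, 0.216667…, 0.166667…, 0.025, 0
R0 = Σ lx·mx = 0.85… → 0.850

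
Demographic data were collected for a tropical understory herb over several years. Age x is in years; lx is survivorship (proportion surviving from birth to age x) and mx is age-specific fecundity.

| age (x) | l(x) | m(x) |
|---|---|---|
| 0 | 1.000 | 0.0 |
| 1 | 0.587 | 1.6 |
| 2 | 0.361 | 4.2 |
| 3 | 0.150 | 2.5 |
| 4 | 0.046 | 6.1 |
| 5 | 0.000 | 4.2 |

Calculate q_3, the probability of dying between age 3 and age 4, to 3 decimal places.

q_3 = (l_3 − l_4) / l_3 = (0.15 − 0.046) / 0.15
     = 0.104 / 0.15 = 0.693333… → 0.693

0.693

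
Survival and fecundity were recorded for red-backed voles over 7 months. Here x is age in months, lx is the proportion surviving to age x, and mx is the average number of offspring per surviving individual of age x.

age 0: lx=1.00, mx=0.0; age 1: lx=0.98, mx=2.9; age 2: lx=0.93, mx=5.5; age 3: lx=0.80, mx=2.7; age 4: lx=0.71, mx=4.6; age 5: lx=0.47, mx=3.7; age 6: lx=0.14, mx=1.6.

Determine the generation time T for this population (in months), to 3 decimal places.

lx·mx: 0, 2.842, 5.115, 2.16, 3.266, 1.739, 0.224 → R0 = 15.346
x·lx·mx: 0, 2.842, 10.23, 6.48, 13.064, 8.695, 1.344 → Σ = 42.655
T = 42.655 / 15.346 = 2.779552… → 2.780

2.780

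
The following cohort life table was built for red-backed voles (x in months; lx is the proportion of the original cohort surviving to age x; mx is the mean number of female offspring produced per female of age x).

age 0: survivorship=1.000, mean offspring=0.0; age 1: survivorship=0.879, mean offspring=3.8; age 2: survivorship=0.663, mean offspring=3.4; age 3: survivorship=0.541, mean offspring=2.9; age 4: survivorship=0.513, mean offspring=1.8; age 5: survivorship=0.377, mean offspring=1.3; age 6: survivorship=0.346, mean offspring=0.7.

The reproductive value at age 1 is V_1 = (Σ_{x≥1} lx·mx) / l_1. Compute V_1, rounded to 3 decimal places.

lx·mx for x ≥ 1: 3.3402, 2.2542, 1.5689, 0.9234, 0.4901, 0.2422 → sum = 8.819
V_1 = 8.819 / l_1 = 8.819 / 0.879 = 10.032992… → 10.033

10.033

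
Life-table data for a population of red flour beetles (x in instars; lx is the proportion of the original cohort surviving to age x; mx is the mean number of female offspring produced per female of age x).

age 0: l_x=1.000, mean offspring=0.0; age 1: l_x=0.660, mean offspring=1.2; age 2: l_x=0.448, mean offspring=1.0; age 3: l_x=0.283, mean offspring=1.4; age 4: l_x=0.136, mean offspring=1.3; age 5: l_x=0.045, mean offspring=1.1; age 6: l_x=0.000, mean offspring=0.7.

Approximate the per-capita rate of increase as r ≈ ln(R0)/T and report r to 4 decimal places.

0.3023

R0 = Σ lx·mx = 0 + 0.792 + 0.448 + 0.3962 + 0.1768 + 0.0495 + 0 = 1.8625
Σ x·lx·mx = 3.8313; T = 3.8313/1.8625 = 2.05707…
r ≈ ln(R0)/T = ln(1.8625)/2.05707… = 0.302332… → 0.3023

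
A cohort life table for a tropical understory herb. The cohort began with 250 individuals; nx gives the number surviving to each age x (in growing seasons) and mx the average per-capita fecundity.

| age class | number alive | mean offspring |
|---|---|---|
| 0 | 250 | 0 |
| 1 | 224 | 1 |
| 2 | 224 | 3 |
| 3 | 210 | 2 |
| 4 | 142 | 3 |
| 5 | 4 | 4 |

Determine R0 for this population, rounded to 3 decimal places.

7.032

lx = nx/n0 = nx/250: 1, 0.896, 0.896, 0.84, 0.568, 0.016
lx·mx by age: 0, 0.896, 2.688, 1.68, 1.704, 0.064
R0 = Σ lx·mx = 7.032 → 7.032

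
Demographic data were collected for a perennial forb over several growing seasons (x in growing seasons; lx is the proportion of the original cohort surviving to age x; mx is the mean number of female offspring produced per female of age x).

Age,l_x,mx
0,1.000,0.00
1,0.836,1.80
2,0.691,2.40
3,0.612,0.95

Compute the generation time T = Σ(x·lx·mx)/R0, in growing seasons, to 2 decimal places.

1.75

lx·mx: 0, 1.5048, 1.6584, 0.5814 → R0 = 3.7446
x·lx·mx: 0, 1.5048, 3.3168, 1.7442 → Σ = 6.5658
T = 6.5658 / 3.7446 = 1.753405… → 1.75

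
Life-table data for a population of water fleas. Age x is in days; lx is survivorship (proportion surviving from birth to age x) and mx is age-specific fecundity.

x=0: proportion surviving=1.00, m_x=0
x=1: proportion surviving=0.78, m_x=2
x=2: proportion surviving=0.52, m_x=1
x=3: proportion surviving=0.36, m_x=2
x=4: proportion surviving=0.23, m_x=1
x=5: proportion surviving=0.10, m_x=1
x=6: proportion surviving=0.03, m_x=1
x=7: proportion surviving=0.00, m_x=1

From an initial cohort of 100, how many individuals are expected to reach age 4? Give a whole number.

Expected survivors = N0 · l_4 = 100 × 0.23 = 23 → 23

23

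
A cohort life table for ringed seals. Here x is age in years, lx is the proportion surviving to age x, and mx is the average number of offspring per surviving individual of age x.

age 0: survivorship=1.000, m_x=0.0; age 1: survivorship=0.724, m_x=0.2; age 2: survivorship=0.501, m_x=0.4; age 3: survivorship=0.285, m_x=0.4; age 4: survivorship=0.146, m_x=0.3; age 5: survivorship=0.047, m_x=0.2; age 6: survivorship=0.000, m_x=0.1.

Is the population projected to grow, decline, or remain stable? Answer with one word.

R0 = Σ lx·mx = 0 + 0.1448 + 0.2004 + 0.114 + 0.0438 + 0.0094 + 0 = 0.5124
R0 < 1, so the population is declining.

declining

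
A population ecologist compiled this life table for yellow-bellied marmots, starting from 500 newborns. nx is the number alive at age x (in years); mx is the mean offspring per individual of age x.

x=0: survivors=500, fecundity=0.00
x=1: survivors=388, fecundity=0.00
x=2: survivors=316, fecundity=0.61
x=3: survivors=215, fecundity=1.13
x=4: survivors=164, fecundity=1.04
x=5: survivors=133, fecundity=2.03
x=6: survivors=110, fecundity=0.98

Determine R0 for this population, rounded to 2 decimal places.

1.97

lx = nx/n0 = nx/500: 1, 0.776, 0.632, 0.43, 0.328, 0.266, 0.22
lx·mx by age: 0, 0, 0.38552, 0.4859, 0.34112, 0.53998, 0.2156
R0 = Σ lx·mx = 1.96812 → 1.97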